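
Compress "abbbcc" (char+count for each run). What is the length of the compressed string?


Input: abbbcc
Runs:
  'a' x 1 => "a1"
  'b' x 3 => "b3"
  'c' x 2 => "c2"
Compressed: "a1b3c2"
Compressed length: 6

6


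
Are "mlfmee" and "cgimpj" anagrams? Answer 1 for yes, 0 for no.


Strings: "mlfmee", "cgimpj"
Sorted first:  eeflmm
Sorted second: cgijmp
Differ at position 0: 'e' vs 'c' => not anagrams

0


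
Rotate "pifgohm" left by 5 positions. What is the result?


Input: "pifgohm", rotate left by 5
First 5 characters: "pifgo"
Remaining characters: "hm"
Concatenate remaining + first: "hm" + "pifgo" = "hmpifgo"

hmpifgo


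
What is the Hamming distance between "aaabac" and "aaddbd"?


Comparing "aaabac" and "aaddbd" position by position:
  Position 0: 'a' vs 'a' => same
  Position 1: 'a' vs 'a' => same
  Position 2: 'a' vs 'd' => differ
  Position 3: 'b' vs 'd' => differ
  Position 4: 'a' vs 'b' => differ
  Position 5: 'c' vs 'd' => differ
Total differences (Hamming distance): 4

4


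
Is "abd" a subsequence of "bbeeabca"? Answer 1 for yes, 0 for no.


Check if "abd" is a subsequence of "bbeeabca"
Greedy scan:
  Position 0 ('b'): no match needed
  Position 1 ('b'): no match needed
  Position 2 ('e'): no match needed
  Position 3 ('e'): no match needed
  Position 4 ('a'): matches sub[0] = 'a'
  Position 5 ('b'): matches sub[1] = 'b'
  Position 6 ('c'): no match needed
  Position 7 ('a'): no match needed
Only matched 2/3 characters => not a subsequence

0


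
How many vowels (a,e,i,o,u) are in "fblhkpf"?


Input: fblhkpf
Checking each character:
  'f' at position 0: consonant
  'b' at position 1: consonant
  'l' at position 2: consonant
  'h' at position 3: consonant
  'k' at position 4: consonant
  'p' at position 5: consonant
  'f' at position 6: consonant
Total vowels: 0

0


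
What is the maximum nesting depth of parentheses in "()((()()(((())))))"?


Input: "()((()()(((())))))"
Tracking depth:
  Position 0 '(': depth becomes 1
  Position 1 ')': depth becomes 0
  Position 2 '(': depth becomes 1
  Position 3 '(': depth becomes 2
  Position 4 '(': depth becomes 3
  Position 5 ')': depth becomes 2
  Position 6 '(': depth becomes 3
  Position 7 ')': depth becomes 2
  Position 8 '(': depth becomes 3
  Position 9 '(': depth becomes 4
  Position 10 '(': depth becomes 5
  Position 11 '(': depth becomes 6
  Position 12 ')': depth becomes 5
  Position 13 ')': depth becomes 4
  Position 14 ')': depth becomes 3
  Position 15 ')': depth becomes 2
  Position 16 ')': depth becomes 1
  Position 17 ')': depth becomes 0
Maximum depth reached: 6

6


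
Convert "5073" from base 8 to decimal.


Input: "5073" in base 8
Positional expansion:
  Digit '5' (value 5) x 8^3 = 2560
  Digit '0' (value 0) x 8^2 = 0
  Digit '7' (value 7) x 8^1 = 56
  Digit '3' (value 3) x 8^0 = 3
Sum = 2619

2619


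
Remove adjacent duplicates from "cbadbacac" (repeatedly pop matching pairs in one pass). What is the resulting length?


Input: cbadbacac
Stack-based adjacent duplicate removal:
  Read 'c': push. Stack: c
  Read 'b': push. Stack: cb
  Read 'a': push. Stack: cba
  Read 'd': push. Stack: cbad
  Read 'b': push. Stack: cbadb
  Read 'a': push. Stack: cbadba
  Read 'c': push. Stack: cbadbac
  Read 'a': push. Stack: cbadbaca
  Read 'c': push. Stack: cbadbacac
Final stack: "cbadbacac" (length 9)

9


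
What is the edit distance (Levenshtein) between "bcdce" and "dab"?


Computing edit distance: "bcdce" -> "dab"
DP table:
           d    a    b
      0    1    2    3
  b   1    1    2    2
  c   2    2    2    3
  d   3    2    3    3
  c   4    3    3    4
  e   5    4    4    4
Edit distance = dp[5][3] = 4

4


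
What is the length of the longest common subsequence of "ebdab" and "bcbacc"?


LCS of "ebdab" and "bcbacc"
DP table:
           b    c    b    a    c    c
      0    0    0    0    0    0    0
  e   0    0    0    0    0    0    0
  b   0    1    1    1    1    1    1
  d   0    1    1    1    1    1    1
  a   0    1    1    1    2    2    2
  b   0    1    1    2    2    2    2
LCS length = dp[5][6] = 2

2


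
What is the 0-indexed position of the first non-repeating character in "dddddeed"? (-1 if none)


Input: dddddeed
Character frequencies:
  'd': 6
  'e': 2
Scanning left to right for freq == 1:
  Position 0 ('d'): freq=6, skip
  Position 1 ('d'): freq=6, skip
  Position 2 ('d'): freq=6, skip
  Position 3 ('d'): freq=6, skip
  Position 4 ('d'): freq=6, skip
  Position 5 ('e'): freq=2, skip
  Position 6 ('e'): freq=2, skip
  Position 7 ('d'): freq=6, skip
  No unique character found => answer = -1

-1


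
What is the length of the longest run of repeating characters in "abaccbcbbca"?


Input: "abaccbcbbca"
Scanning for longest run:
  Position 1 ('b'): new char, reset run to 1
  Position 2 ('a'): new char, reset run to 1
  Position 3 ('c'): new char, reset run to 1
  Position 4 ('c'): continues run of 'c', length=2
  Position 5 ('b'): new char, reset run to 1
  Position 6 ('c'): new char, reset run to 1
  Position 7 ('b'): new char, reset run to 1
  Position 8 ('b'): continues run of 'b', length=2
  Position 9 ('c'): new char, reset run to 1
  Position 10 ('a'): new char, reset run to 1
Longest run: 'c' with length 2

2


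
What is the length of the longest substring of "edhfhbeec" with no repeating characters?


Input: "edhfhbeec"
Sliding window (track last position of each char):
  Position 0 ('e'): window [0,0] length 1 -- new best
  Position 1 ('d'): window [0,1] length 2 -- new best
  Position 2 ('h'): window [0,2] length 3 -- new best
  Position 3 ('f'): window [0,3] length 4 -- new best
  Position 4 ('h'): repeat (last at 2), move window start to 3
  Position 4 ('h'): window [3,4] length 2
  Position 5 ('b'): window [3,5] length 3
  Position 6 ('e'): window [3,6] length 4
  Position 7 ('e'): repeat (last at 6), move window start to 7
  Position 7 ('e'): window [7,7] length 1
  Position 8 ('c'): window [7,8] length 2
Longest substring with no repeats: "edhf" with length 4

4


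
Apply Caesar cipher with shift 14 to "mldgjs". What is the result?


Caesar cipher: shift "mldgjs" by 14
  'm' (pos 12) + 14 = pos 0 = 'a'
  'l' (pos 11) + 14 = pos 25 = 'z'
  'd' (pos 3) + 14 = pos 17 = 'r'
  'g' (pos 6) + 14 = pos 20 = 'u'
  'j' (pos 9) + 14 = pos 23 = 'x'
  's' (pos 18) + 14 = pos 6 = 'g'
Result: azruxg

azruxg


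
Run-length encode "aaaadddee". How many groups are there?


Input: aaaadddee
Scanning for consecutive runs:
  Group 1: 'a' x 4 (positions 0-3)
  Group 2: 'd' x 3 (positions 4-6)
  Group 3: 'e' x 2 (positions 7-8)
Total groups: 3

3


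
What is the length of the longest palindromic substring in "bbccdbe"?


Input: "bbccdbe"
Checking substrings for palindromes:
  [0:2] "bb" (len 2) => palindrome
  [2:4] "cc" (len 2) => palindrome
Longest palindromic substring: "bb" with length 2

2


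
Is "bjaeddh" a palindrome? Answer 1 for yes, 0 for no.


Input: bjaeddh
Reversed: hddeajb
  Compare pos 0 ('b') with pos 6 ('h'): MISMATCH
  Compare pos 1 ('j') with pos 5 ('d'): MISMATCH
  Compare pos 2 ('a') with pos 4 ('d'): MISMATCH
Result: not a palindrome

0


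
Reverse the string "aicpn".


Input: aicpn
Reading characters right to left:
  Position 4: 'n'
  Position 3: 'p'
  Position 2: 'c'
  Position 1: 'i'
  Position 0: 'a'
Reversed: npcia

npcia


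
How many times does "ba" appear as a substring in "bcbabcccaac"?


Searching for "ba" in "bcbabcccaac"
Scanning each position:
  Position 0: "bc" => no
  Position 1: "cb" => no
  Position 2: "ba" => MATCH
  Position 3: "ab" => no
  Position 4: "bc" => no
  Position 5: "cc" => no
  Position 6: "cc" => no
  Position 7: "ca" => no
  Position 8: "aa" => no
  Position 9: "ac" => no
Total occurrences: 1

1


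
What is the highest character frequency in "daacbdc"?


Input: daacbdc
Character counts:
  'a': 2
  'b': 1
  'c': 2
  'd': 2
Maximum frequency: 2

2


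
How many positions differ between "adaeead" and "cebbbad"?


Comparing "adaeead" and "cebbbad" position by position:
  Position 0: 'a' vs 'c' => DIFFER
  Position 1: 'd' vs 'e' => DIFFER
  Position 2: 'a' vs 'b' => DIFFER
  Position 3: 'e' vs 'b' => DIFFER
  Position 4: 'e' vs 'b' => DIFFER
  Position 5: 'a' vs 'a' => same
  Position 6: 'd' vs 'd' => same
Positions that differ: 5

5


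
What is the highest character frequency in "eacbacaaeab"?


Input: eacbacaaeab
Character counts:
  'a': 5
  'b': 2
  'c': 2
  'e': 2
Maximum frequency: 5

5


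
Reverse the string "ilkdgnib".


Input: ilkdgnib
Reading characters right to left:
  Position 7: 'b'
  Position 6: 'i'
  Position 5: 'n'
  Position 4: 'g'
  Position 3: 'd'
  Position 2: 'k'
  Position 1: 'l'
  Position 0: 'i'
Reversed: bingdkli

bingdkli


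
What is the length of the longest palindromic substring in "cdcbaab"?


Input: "cdcbaab"
Checking substrings for palindromes:
  [3:7] "baab" (len 4) => palindrome
  [0:3] "cdc" (len 3) => palindrome
  [4:6] "aa" (len 2) => palindrome
Longest palindromic substring: "baab" with length 4

4


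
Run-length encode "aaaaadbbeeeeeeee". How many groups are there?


Input: aaaaadbbeeeeeeee
Scanning for consecutive runs:
  Group 1: 'a' x 5 (positions 0-4)
  Group 2: 'd' x 1 (positions 5-5)
  Group 3: 'b' x 2 (positions 6-7)
  Group 4: 'e' x 8 (positions 8-15)
Total groups: 4

4


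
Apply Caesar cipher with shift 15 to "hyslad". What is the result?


Caesar cipher: shift "hyslad" by 15
  'h' (pos 7) + 15 = pos 22 = 'w'
  'y' (pos 24) + 15 = pos 13 = 'n'
  's' (pos 18) + 15 = pos 7 = 'h'
  'l' (pos 11) + 15 = pos 0 = 'a'
  'a' (pos 0) + 15 = pos 15 = 'p'
  'd' (pos 3) + 15 = pos 18 = 's'
Result: wnhaps

wnhaps


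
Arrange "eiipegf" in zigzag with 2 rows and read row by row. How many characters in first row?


Zigzag "eiipegf" into 2 rows:
Placing characters:
  'e' => row 0
  'i' => row 1
  'i' => row 0
  'p' => row 1
  'e' => row 0
  'g' => row 1
  'f' => row 0
Rows:
  Row 0: "eief"
  Row 1: "ipg"
First row length: 4

4


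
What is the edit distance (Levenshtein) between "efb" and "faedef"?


Computing edit distance: "efb" -> "faedef"
DP table:
           f    a    e    d    e    f
      0    1    2    3    4    5    6
  e   1    1    2    2    3    4    5
  f   2    1    2    3    3    4    4
  b   3    2    2    3    4    4    5
Edit distance = dp[3][6] = 5

5


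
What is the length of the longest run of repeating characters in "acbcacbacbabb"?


Input: "acbcacbacbabb"
Scanning for longest run:
  Position 1 ('c'): new char, reset run to 1
  Position 2 ('b'): new char, reset run to 1
  Position 3 ('c'): new char, reset run to 1
  Position 4 ('a'): new char, reset run to 1
  Position 5 ('c'): new char, reset run to 1
  Position 6 ('b'): new char, reset run to 1
  Position 7 ('a'): new char, reset run to 1
  Position 8 ('c'): new char, reset run to 1
  Position 9 ('b'): new char, reset run to 1
  Position 10 ('a'): new char, reset run to 1
  Position 11 ('b'): new char, reset run to 1
  Position 12 ('b'): continues run of 'b', length=2
Longest run: 'b' with length 2

2


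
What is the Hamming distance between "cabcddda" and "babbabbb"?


Comparing "cabcddda" and "babbabbb" position by position:
  Position 0: 'c' vs 'b' => differ
  Position 1: 'a' vs 'a' => same
  Position 2: 'b' vs 'b' => same
  Position 3: 'c' vs 'b' => differ
  Position 4: 'd' vs 'a' => differ
  Position 5: 'd' vs 'b' => differ
  Position 6: 'd' vs 'b' => differ
  Position 7: 'a' vs 'b' => differ
Total differences (Hamming distance): 6

6


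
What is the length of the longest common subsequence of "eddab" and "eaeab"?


LCS of "eddab" and "eaeab"
DP table:
           e    a    e    a    b
      0    0    0    0    0    0
  e   0    1    1    1    1    1
  d   0    1    1    1    1    1
  d   0    1    1    1    1    1
  a   0    1    2    2    2    2
  b   0    1    2    2    2    3
LCS length = dp[5][5] = 3

3


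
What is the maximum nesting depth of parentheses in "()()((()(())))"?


Input: "()()((()(())))"
Tracking depth:
  Position 0 '(': depth becomes 1
  Position 1 ')': depth becomes 0
  Position 2 '(': depth becomes 1
  Position 3 ')': depth becomes 0
  Position 4 '(': depth becomes 1
  Position 5 '(': depth becomes 2
  Position 6 '(': depth becomes 3
  Position 7 ')': depth becomes 2
  Position 8 '(': depth becomes 3
  Position 9 '(': depth becomes 4
  Position 10 ')': depth becomes 3
  Position 11 ')': depth becomes 2
  Position 12 ')': depth becomes 1
  Position 13 ')': depth becomes 0
Maximum depth reached: 4

4


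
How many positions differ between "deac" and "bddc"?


Comparing "deac" and "bddc" position by position:
  Position 0: 'd' vs 'b' => DIFFER
  Position 1: 'e' vs 'd' => DIFFER
  Position 2: 'a' vs 'd' => DIFFER
  Position 3: 'c' vs 'c' => same
Positions that differ: 3

3


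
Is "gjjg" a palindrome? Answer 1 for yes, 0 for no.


Input: gjjg
Reversed: gjjg
  Compare pos 0 ('g') with pos 3 ('g'): match
  Compare pos 1 ('j') with pos 2 ('j'): match
Result: palindrome

1


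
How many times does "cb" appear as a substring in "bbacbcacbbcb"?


Searching for "cb" in "bbacbcacbbcb"
Scanning each position:
  Position 0: "bb" => no
  Position 1: "ba" => no
  Position 2: "ac" => no
  Position 3: "cb" => MATCH
  Position 4: "bc" => no
  Position 5: "ca" => no
  Position 6: "ac" => no
  Position 7: "cb" => MATCH
  Position 8: "bb" => no
  Position 9: "bc" => no
  Position 10: "cb" => MATCH
Total occurrences: 3

3


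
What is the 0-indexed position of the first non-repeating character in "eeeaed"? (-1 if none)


Input: eeeaed
Character frequencies:
  'a': 1
  'd': 1
  'e': 4
Scanning left to right for freq == 1:
  Position 0 ('e'): freq=4, skip
  Position 1 ('e'): freq=4, skip
  Position 2 ('e'): freq=4, skip
  Position 3 ('a'): unique! => answer = 3

3


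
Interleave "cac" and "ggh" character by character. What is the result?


Interleaving "cac" and "ggh":
  Position 0: 'c' from first, 'g' from second => "cg"
  Position 1: 'a' from first, 'g' from second => "ag"
  Position 2: 'c' from first, 'h' from second => "ch"
Result: cgagch

cgagch


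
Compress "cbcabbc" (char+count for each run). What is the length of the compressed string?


Input: cbcabbc
Runs:
  'c' x 1 => "c1"
  'b' x 1 => "b1"
  'c' x 1 => "c1"
  'a' x 1 => "a1"
  'b' x 2 => "b2"
  'c' x 1 => "c1"
Compressed: "c1b1c1a1b2c1"
Compressed length: 12

12


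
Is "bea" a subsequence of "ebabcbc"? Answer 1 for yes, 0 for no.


Check if "bea" is a subsequence of "ebabcbc"
Greedy scan:
  Position 0 ('e'): no match needed
  Position 1 ('b'): matches sub[0] = 'b'
  Position 2 ('a'): no match needed
  Position 3 ('b'): no match needed
  Position 4 ('c'): no match needed
  Position 5 ('b'): no match needed
  Position 6 ('c'): no match needed
Only matched 1/3 characters => not a subsequence

0


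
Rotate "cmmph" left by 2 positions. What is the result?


Input: "cmmph", rotate left by 2
First 2 characters: "cm"
Remaining characters: "mph"
Concatenate remaining + first: "mph" + "cm" = "mphcm"

mphcm


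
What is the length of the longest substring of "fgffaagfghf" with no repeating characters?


Input: "fgffaagfghf"
Sliding window (track last position of each char):
  Position 0 ('f'): window [0,0] length 1 -- new best
  Position 1 ('g'): window [0,1] length 2 -- new best
  Position 2 ('f'): repeat (last at 0), move window start to 1
  Position 2 ('f'): window [1,2] length 2
  Position 3 ('f'): repeat (last at 2), move window start to 3
  Position 3 ('f'): window [3,3] length 1
  Position 4 ('a'): window [3,4] length 2
  Position 5 ('a'): repeat (last at 4), move window start to 5
  Position 5 ('a'): window [5,5] length 1
  Position 6 ('g'): window [5,6] length 2
  Position 7 ('f'): window [5,7] length 3 -- new best
  Position 8 ('g'): repeat (last at 6), move window start to 7
  Position 8 ('g'): window [7,8] length 2
  Position 9 ('h'): window [7,9] length 3
  Position 10 ('f'): repeat (last at 7), move window start to 8
  Position 10 ('f'): window [8,10] length 3
Longest substring with no repeats: "agf" with length 3

3


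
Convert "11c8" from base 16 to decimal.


Input: "11c8" in base 16
Positional expansion:
  Digit '1' (value 1) x 16^3 = 4096
  Digit '1' (value 1) x 16^2 = 256
  Digit 'c' (value 12) x 16^1 = 192
  Digit '8' (value 8) x 16^0 = 8
Sum = 4552

4552


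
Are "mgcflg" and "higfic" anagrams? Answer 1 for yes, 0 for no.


Strings: "mgcflg", "higfic"
Sorted first:  cfgglm
Sorted second: cfghii
Differ at position 3: 'g' vs 'h' => not anagrams

0


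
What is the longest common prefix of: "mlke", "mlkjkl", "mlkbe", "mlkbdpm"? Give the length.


Words: mlke, mlkjkl, mlkbe, mlkbdpm
  Position 0: all 'm' => match
  Position 1: all 'l' => match
  Position 2: all 'k' => match
  Position 3: ('e', 'j', 'b', 'b') => mismatch, stop
LCP = "mlk" (length 3)

3


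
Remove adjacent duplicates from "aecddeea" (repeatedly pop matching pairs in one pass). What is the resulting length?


Input: aecddeea
Stack-based adjacent duplicate removal:
  Read 'a': push. Stack: a
  Read 'e': push. Stack: ae
  Read 'c': push. Stack: aec
  Read 'd': push. Stack: aecd
  Read 'd': matches stack top 'd' => pop. Stack: aec
  Read 'e': push. Stack: aece
  Read 'e': matches stack top 'e' => pop. Stack: aec
  Read 'a': push. Stack: aeca
Final stack: "aeca" (length 4)

4


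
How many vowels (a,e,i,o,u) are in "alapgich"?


Input: alapgich
Checking each character:
  'a' at position 0: vowel (running total: 1)
  'l' at position 1: consonant
  'a' at position 2: vowel (running total: 2)
  'p' at position 3: consonant
  'g' at position 4: consonant
  'i' at position 5: vowel (running total: 3)
  'c' at position 6: consonant
  'h' at position 7: consonant
Total vowels: 3

3


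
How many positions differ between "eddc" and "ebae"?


Comparing "eddc" and "ebae" position by position:
  Position 0: 'e' vs 'e' => same
  Position 1: 'd' vs 'b' => DIFFER
  Position 2: 'd' vs 'a' => DIFFER
  Position 3: 'c' vs 'e' => DIFFER
Positions that differ: 3

3


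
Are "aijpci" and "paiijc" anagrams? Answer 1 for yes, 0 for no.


Strings: "aijpci", "paiijc"
Sorted first:  aciijp
Sorted second: aciijp
Sorted forms match => anagrams

1


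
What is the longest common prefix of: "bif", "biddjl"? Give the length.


Words: bif, biddjl
  Position 0: all 'b' => match
  Position 1: all 'i' => match
  Position 2: ('f', 'd') => mismatch, stop
LCP = "bi" (length 2)

2


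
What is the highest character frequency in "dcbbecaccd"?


Input: dcbbecaccd
Character counts:
  'a': 1
  'b': 2
  'c': 4
  'd': 2
  'e': 1
Maximum frequency: 4

4


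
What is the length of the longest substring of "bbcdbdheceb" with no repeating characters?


Input: "bbcdbdheceb"
Sliding window (track last position of each char):
  Position 0 ('b'): window [0,0] length 1 -- new best
  Position 1 ('b'): repeat (last at 0), move window start to 1
  Position 1 ('b'): window [1,1] length 1
  Position 2 ('c'): window [1,2] length 2 -- new best
  Position 3 ('d'): window [1,3] length 3 -- new best
  Position 4 ('b'): repeat (last at 1), move window start to 2
  Position 4 ('b'): window [2,4] length 3
  Position 5 ('d'): repeat (last at 3), move window start to 4
  Position 5 ('d'): window [4,5] length 2
  Position 6 ('h'): window [4,6] length 3
  Position 7 ('e'): window [4,7] length 4 -- new best
  Position 8 ('c'): window [4,8] length 5 -- new best
  Position 9 ('e'): repeat (last at 7), move window start to 8
  Position 9 ('e'): window [8,9] length 2
  Position 10 ('b'): window [8,10] length 3
Longest substring with no repeats: "bdhec" with length 5

5


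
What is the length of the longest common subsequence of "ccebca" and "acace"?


LCS of "ccebca" and "acace"
DP table:
           a    c    a    c    e
      0    0    0    0    0    0
  c   0    0    1    1    1    1
  c   0    0    1    1    2    2
  e   0    0    1    1    2    3
  b   0    0    1    1    2    3
  c   0    0    1    1    2    3
  a   0    1    1    2    2    3
LCS length = dp[6][5] = 3

3


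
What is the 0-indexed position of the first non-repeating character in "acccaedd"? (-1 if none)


Input: acccaedd
Character frequencies:
  'a': 2
  'c': 3
  'd': 2
  'e': 1
Scanning left to right for freq == 1:
  Position 0 ('a'): freq=2, skip
  Position 1 ('c'): freq=3, skip
  Position 2 ('c'): freq=3, skip
  Position 3 ('c'): freq=3, skip
  Position 4 ('a'): freq=2, skip
  Position 5 ('e'): unique! => answer = 5

5


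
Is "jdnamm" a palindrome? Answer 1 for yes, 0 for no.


Input: jdnamm
Reversed: mmandj
  Compare pos 0 ('j') with pos 5 ('m'): MISMATCH
  Compare pos 1 ('d') with pos 4 ('m'): MISMATCH
  Compare pos 2 ('n') with pos 3 ('a'): MISMATCH
Result: not a palindrome

0


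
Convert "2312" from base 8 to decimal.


Input: "2312" in base 8
Positional expansion:
  Digit '2' (value 2) x 8^3 = 1024
  Digit '3' (value 3) x 8^2 = 192
  Digit '1' (value 1) x 8^1 = 8
  Digit '2' (value 2) x 8^0 = 2
Sum = 1226

1226


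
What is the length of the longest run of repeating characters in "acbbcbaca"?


Input: "acbbcbaca"
Scanning for longest run:
  Position 1 ('c'): new char, reset run to 1
  Position 2 ('b'): new char, reset run to 1
  Position 3 ('b'): continues run of 'b', length=2
  Position 4 ('c'): new char, reset run to 1
  Position 5 ('b'): new char, reset run to 1
  Position 6 ('a'): new char, reset run to 1
  Position 7 ('c'): new char, reset run to 1
  Position 8 ('a'): new char, reset run to 1
Longest run: 'b' with length 2

2


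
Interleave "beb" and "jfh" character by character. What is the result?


Interleaving "beb" and "jfh":
  Position 0: 'b' from first, 'j' from second => "bj"
  Position 1: 'e' from first, 'f' from second => "ef"
  Position 2: 'b' from first, 'h' from second => "bh"
Result: bjefbh

bjefbh


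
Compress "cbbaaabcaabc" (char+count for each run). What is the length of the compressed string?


Input: cbbaaabcaabc
Runs:
  'c' x 1 => "c1"
  'b' x 2 => "b2"
  'a' x 3 => "a3"
  'b' x 1 => "b1"
  'c' x 1 => "c1"
  'a' x 2 => "a2"
  'b' x 1 => "b1"
  'c' x 1 => "c1"
Compressed: "c1b2a3b1c1a2b1c1"
Compressed length: 16

16


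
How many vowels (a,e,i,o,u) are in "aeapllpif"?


Input: aeapllpif
Checking each character:
  'a' at position 0: vowel (running total: 1)
  'e' at position 1: vowel (running total: 2)
  'a' at position 2: vowel (running total: 3)
  'p' at position 3: consonant
  'l' at position 4: consonant
  'l' at position 5: consonant
  'p' at position 6: consonant
  'i' at position 7: vowel (running total: 4)
  'f' at position 8: consonant
Total vowels: 4

4


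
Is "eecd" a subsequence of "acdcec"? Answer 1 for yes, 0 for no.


Check if "eecd" is a subsequence of "acdcec"
Greedy scan:
  Position 0 ('a'): no match needed
  Position 1 ('c'): no match needed
  Position 2 ('d'): no match needed
  Position 3 ('c'): no match needed
  Position 4 ('e'): matches sub[0] = 'e'
  Position 5 ('c'): no match needed
Only matched 1/4 characters => not a subsequence

0


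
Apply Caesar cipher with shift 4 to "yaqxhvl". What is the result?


Caesar cipher: shift "yaqxhvl" by 4
  'y' (pos 24) + 4 = pos 2 = 'c'
  'a' (pos 0) + 4 = pos 4 = 'e'
  'q' (pos 16) + 4 = pos 20 = 'u'
  'x' (pos 23) + 4 = pos 1 = 'b'
  'h' (pos 7) + 4 = pos 11 = 'l'
  'v' (pos 21) + 4 = pos 25 = 'z'
  'l' (pos 11) + 4 = pos 15 = 'p'
Result: ceublzp

ceublzp


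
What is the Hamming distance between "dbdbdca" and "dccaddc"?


Comparing "dbdbdca" and "dccaddc" position by position:
  Position 0: 'd' vs 'd' => same
  Position 1: 'b' vs 'c' => differ
  Position 2: 'd' vs 'c' => differ
  Position 3: 'b' vs 'a' => differ
  Position 4: 'd' vs 'd' => same
  Position 5: 'c' vs 'd' => differ
  Position 6: 'a' vs 'c' => differ
Total differences (Hamming distance): 5

5


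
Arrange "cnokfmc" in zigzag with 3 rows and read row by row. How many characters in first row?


Zigzag "cnokfmc" into 3 rows:
Placing characters:
  'c' => row 0
  'n' => row 1
  'o' => row 2
  'k' => row 1
  'f' => row 0
  'm' => row 1
  'c' => row 2
Rows:
  Row 0: "cf"
  Row 1: "nkm"
  Row 2: "oc"
First row length: 2

2


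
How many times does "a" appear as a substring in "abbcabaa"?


Searching for "a" in "abbcabaa"
Scanning each position:
  Position 0: "a" => MATCH
  Position 1: "b" => no
  Position 2: "b" => no
  Position 3: "c" => no
  Position 4: "a" => MATCH
  Position 5: "b" => no
  Position 6: "a" => MATCH
  Position 7: "a" => MATCH
Total occurrences: 4

4


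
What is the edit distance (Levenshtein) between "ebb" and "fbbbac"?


Computing edit distance: "ebb" -> "fbbbac"
DP table:
           f    b    b    b    a    c
      0    1    2    3    4    5    6
  e   1    1    2    3    4    5    6
  b   2    2    1    2    3    4    5
  b   3    3    2    1    2    3    4
Edit distance = dp[3][6] = 4

4


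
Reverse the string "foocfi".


Input: foocfi
Reading characters right to left:
  Position 5: 'i'
  Position 4: 'f'
  Position 3: 'c'
  Position 2: 'o'
  Position 1: 'o'
  Position 0: 'f'
Reversed: ifcoof

ifcoof


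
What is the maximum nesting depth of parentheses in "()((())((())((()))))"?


Input: "()((())((())((()))))"
Tracking depth:
  Position 0 '(': depth becomes 1
  Position 1 ')': depth becomes 0
  Position 2 '(': depth becomes 1
  Position 3 '(': depth becomes 2
  Position 4 '(': depth becomes 3
  Position 5 ')': depth becomes 2
  Position 6 ')': depth becomes 1
  Position 7 '(': depth becomes 2
  Position 8 '(': depth becomes 3
  Position 9 '(': depth becomes 4
  Position 10 ')': depth becomes 3
  Position 11 ')': depth becomes 2
  Position 12 '(': depth becomes 3
  Position 13 '(': depth becomes 4
  Position 14 '(': depth becomes 5
  Position 15 ')': depth becomes 4
  Position 16 ')': depth becomes 3
  Position 17 ')': depth becomes 2
  Position 18 ')': depth becomes 1
  Position 19 ')': depth becomes 0
Maximum depth reached: 5

5


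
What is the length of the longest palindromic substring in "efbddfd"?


Input: "efbddfd"
Checking substrings for palindromes:
  [4:7] "dfd" (len 3) => palindrome
  [3:5] "dd" (len 2) => palindrome
Longest palindromic substring: "dfd" with length 3

3


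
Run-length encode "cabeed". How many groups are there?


Input: cabeed
Scanning for consecutive runs:
  Group 1: 'c' x 1 (positions 0-0)
  Group 2: 'a' x 1 (positions 1-1)
  Group 3: 'b' x 1 (positions 2-2)
  Group 4: 'e' x 2 (positions 3-4)
  Group 5: 'd' x 1 (positions 5-5)
Total groups: 5

5


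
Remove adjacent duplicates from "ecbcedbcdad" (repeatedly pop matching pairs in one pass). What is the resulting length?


Input: ecbcedbcdad
Stack-based adjacent duplicate removal:
  Read 'e': push. Stack: e
  Read 'c': push. Stack: ec
  Read 'b': push. Stack: ecb
  Read 'c': push. Stack: ecbc
  Read 'e': push. Stack: ecbce
  Read 'd': push. Stack: ecbced
  Read 'b': push. Stack: ecbcedb
  Read 'c': push. Stack: ecbcedbc
  Read 'd': push. Stack: ecbcedbcd
  Read 'a': push. Stack: ecbcedbcda
  Read 'd': push. Stack: ecbcedbcdad
Final stack: "ecbcedbcdad" (length 11)

11


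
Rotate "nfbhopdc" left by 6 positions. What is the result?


Input: "nfbhopdc", rotate left by 6
First 6 characters: "nfbhop"
Remaining characters: "dc"
Concatenate remaining + first: "dc" + "nfbhop" = "dcnfbhop"

dcnfbhop


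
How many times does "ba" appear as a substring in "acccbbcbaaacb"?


Searching for "ba" in "acccbbcbaaacb"
Scanning each position:
  Position 0: "ac" => no
  Position 1: "cc" => no
  Position 2: "cc" => no
  Position 3: "cb" => no
  Position 4: "bb" => no
  Position 5: "bc" => no
  Position 6: "cb" => no
  Position 7: "ba" => MATCH
  Position 8: "aa" => no
  Position 9: "aa" => no
  Position 10: "ac" => no
  Position 11: "cb" => no
Total occurrences: 1

1


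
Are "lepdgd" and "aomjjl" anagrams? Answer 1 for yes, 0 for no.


Strings: "lepdgd", "aomjjl"
Sorted first:  ddeglp
Sorted second: ajjlmo
Differ at position 0: 'd' vs 'a' => not anagrams

0


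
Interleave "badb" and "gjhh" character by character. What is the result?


Interleaving "badb" and "gjhh":
  Position 0: 'b' from first, 'g' from second => "bg"
  Position 1: 'a' from first, 'j' from second => "aj"
  Position 2: 'd' from first, 'h' from second => "dh"
  Position 3: 'b' from first, 'h' from second => "bh"
Result: bgajdhbh

bgajdhbh


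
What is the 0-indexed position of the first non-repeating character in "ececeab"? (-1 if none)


Input: ececeab
Character frequencies:
  'a': 1
  'b': 1
  'c': 2
  'e': 3
Scanning left to right for freq == 1:
  Position 0 ('e'): freq=3, skip
  Position 1 ('c'): freq=2, skip
  Position 2 ('e'): freq=3, skip
  Position 3 ('c'): freq=2, skip
  Position 4 ('e'): freq=3, skip
  Position 5 ('a'): unique! => answer = 5

5


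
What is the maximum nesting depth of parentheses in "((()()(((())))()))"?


Input: "((()()(((())))()))"
Tracking depth:
  Position 0 '(': depth becomes 1
  Position 1 '(': depth becomes 2
  Position 2 '(': depth becomes 3
  Position 3 ')': depth becomes 2
  Position 4 '(': depth becomes 3
  Position 5 ')': depth becomes 2
  Position 6 '(': depth becomes 3
  Position 7 '(': depth becomes 4
  Position 8 '(': depth becomes 5
  Position 9 '(': depth becomes 6
  Position 10 ')': depth becomes 5
  Position 11 ')': depth becomes 4
  Position 12 ')': depth becomes 3
  Position 13 ')': depth becomes 2
  Position 14 '(': depth becomes 3
  Position 15 ')': depth becomes 2
  Position 16 ')': depth becomes 1
  Position 17 ')': depth becomes 0
Maximum depth reached: 6

6


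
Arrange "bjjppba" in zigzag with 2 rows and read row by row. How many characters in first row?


Zigzag "bjjppba" into 2 rows:
Placing characters:
  'b' => row 0
  'j' => row 1
  'j' => row 0
  'p' => row 1
  'p' => row 0
  'b' => row 1
  'a' => row 0
Rows:
  Row 0: "bjpa"
  Row 1: "jpb"
First row length: 4

4


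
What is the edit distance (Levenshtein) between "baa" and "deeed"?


Computing edit distance: "baa" -> "deeed"
DP table:
           d    e    e    e    d
      0    1    2    3    4    5
  b   1    1    2    3    4    5
  a   2    2    2    3    4    5
  a   3    3    3    3    4    5
Edit distance = dp[3][5] = 5

5


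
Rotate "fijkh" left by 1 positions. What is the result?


Input: "fijkh", rotate left by 1
First 1 characters: "f"
Remaining characters: "ijkh"
Concatenate remaining + first: "ijkh" + "f" = "ijkhf"

ijkhf


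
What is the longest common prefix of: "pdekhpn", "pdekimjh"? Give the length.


Words: pdekhpn, pdekimjh
  Position 0: all 'p' => match
  Position 1: all 'd' => match
  Position 2: all 'e' => match
  Position 3: all 'k' => match
  Position 4: ('h', 'i') => mismatch, stop
LCP = "pdek" (length 4)

4


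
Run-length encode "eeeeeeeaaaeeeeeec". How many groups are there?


Input: eeeeeeeaaaeeeeeec
Scanning for consecutive runs:
  Group 1: 'e' x 7 (positions 0-6)
  Group 2: 'a' x 3 (positions 7-9)
  Group 3: 'e' x 6 (positions 10-15)
  Group 4: 'c' x 1 (positions 16-16)
Total groups: 4

4


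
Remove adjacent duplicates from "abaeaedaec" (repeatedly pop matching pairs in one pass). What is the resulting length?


Input: abaeaedaec
Stack-based adjacent duplicate removal:
  Read 'a': push. Stack: a
  Read 'b': push. Stack: ab
  Read 'a': push. Stack: aba
  Read 'e': push. Stack: abae
  Read 'a': push. Stack: abaea
  Read 'e': push. Stack: abaeae
  Read 'd': push. Stack: abaeaed
  Read 'a': push. Stack: abaeaeda
  Read 'e': push. Stack: abaeaedae
  Read 'c': push. Stack: abaeaedaec
Final stack: "abaeaedaec" (length 10)

10


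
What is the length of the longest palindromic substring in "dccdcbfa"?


Input: "dccdcbfa"
Checking substrings for palindromes:
  [0:4] "dccd" (len 4) => palindrome
  [2:5] "cdc" (len 3) => palindrome
  [1:3] "cc" (len 2) => palindrome
Longest palindromic substring: "dccd" with length 4

4


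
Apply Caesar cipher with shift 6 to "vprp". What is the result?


Caesar cipher: shift "vprp" by 6
  'v' (pos 21) + 6 = pos 1 = 'b'
  'p' (pos 15) + 6 = pos 21 = 'v'
  'r' (pos 17) + 6 = pos 23 = 'x'
  'p' (pos 15) + 6 = pos 21 = 'v'
Result: bvxv

bvxv


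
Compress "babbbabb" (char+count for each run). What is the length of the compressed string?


Input: babbbabb
Runs:
  'b' x 1 => "b1"
  'a' x 1 => "a1"
  'b' x 3 => "b3"
  'a' x 1 => "a1"
  'b' x 2 => "b2"
Compressed: "b1a1b3a1b2"
Compressed length: 10

10


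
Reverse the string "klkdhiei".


Input: klkdhiei
Reading characters right to left:
  Position 7: 'i'
  Position 6: 'e'
  Position 5: 'i'
  Position 4: 'h'
  Position 3: 'd'
  Position 2: 'k'
  Position 1: 'l'
  Position 0: 'k'
Reversed: ieihdklk

ieihdklk


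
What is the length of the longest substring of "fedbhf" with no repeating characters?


Input: "fedbhf"
Sliding window (track last position of each char):
  Position 0 ('f'): window [0,0] length 1 -- new best
  Position 1 ('e'): window [0,1] length 2 -- new best
  Position 2 ('d'): window [0,2] length 3 -- new best
  Position 3 ('b'): window [0,3] length 4 -- new best
  Position 4 ('h'): window [0,4] length 5 -- new best
  Position 5 ('f'): repeat (last at 0), move window start to 1
  Position 5 ('f'): window [1,5] length 5
Longest substring with no repeats: "fedbh" with length 5

5


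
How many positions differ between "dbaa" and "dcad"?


Comparing "dbaa" and "dcad" position by position:
  Position 0: 'd' vs 'd' => same
  Position 1: 'b' vs 'c' => DIFFER
  Position 2: 'a' vs 'a' => same
  Position 3: 'a' vs 'd' => DIFFER
Positions that differ: 2

2


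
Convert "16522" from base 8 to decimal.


Input: "16522" in base 8
Positional expansion:
  Digit '1' (value 1) x 8^4 = 4096
  Digit '6' (value 6) x 8^3 = 3072
  Digit '5' (value 5) x 8^2 = 320
  Digit '2' (value 2) x 8^1 = 16
  Digit '2' (value 2) x 8^0 = 2
Sum = 7506

7506


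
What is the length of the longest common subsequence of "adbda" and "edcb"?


LCS of "adbda" and "edcb"
DP table:
           e    d    c    b
      0    0    0    0    0
  a   0    0    0    0    0
  d   0    0    1    1    1
  b   0    0    1    1    2
  d   0    0    1    1    2
  a   0    0    1    1    2
LCS length = dp[5][4] = 2

2


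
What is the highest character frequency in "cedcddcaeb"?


Input: cedcddcaeb
Character counts:
  'a': 1
  'b': 1
  'c': 3
  'd': 3
  'e': 2
Maximum frequency: 3

3


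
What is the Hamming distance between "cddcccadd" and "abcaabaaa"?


Comparing "cddcccadd" and "abcaabaaa" position by position:
  Position 0: 'c' vs 'a' => differ
  Position 1: 'd' vs 'b' => differ
  Position 2: 'd' vs 'c' => differ
  Position 3: 'c' vs 'a' => differ
  Position 4: 'c' vs 'a' => differ
  Position 5: 'c' vs 'b' => differ
  Position 6: 'a' vs 'a' => same
  Position 7: 'd' vs 'a' => differ
  Position 8: 'd' vs 'a' => differ
Total differences (Hamming distance): 8

8


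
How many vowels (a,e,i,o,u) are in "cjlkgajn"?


Input: cjlkgajn
Checking each character:
  'c' at position 0: consonant
  'j' at position 1: consonant
  'l' at position 2: consonant
  'k' at position 3: consonant
  'g' at position 4: consonant
  'a' at position 5: vowel (running total: 1)
  'j' at position 6: consonant
  'n' at position 7: consonant
Total vowels: 1

1


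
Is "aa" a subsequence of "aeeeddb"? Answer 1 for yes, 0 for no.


Check if "aa" is a subsequence of "aeeeddb"
Greedy scan:
  Position 0 ('a'): matches sub[0] = 'a'
  Position 1 ('e'): no match needed
  Position 2 ('e'): no match needed
  Position 3 ('e'): no match needed
  Position 4 ('d'): no match needed
  Position 5 ('d'): no match needed
  Position 6 ('b'): no match needed
Only matched 1/2 characters => not a subsequence

0


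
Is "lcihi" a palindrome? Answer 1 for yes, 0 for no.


Input: lcihi
Reversed: ihicl
  Compare pos 0 ('l') with pos 4 ('i'): MISMATCH
  Compare pos 1 ('c') with pos 3 ('h'): MISMATCH
Result: not a palindrome

0


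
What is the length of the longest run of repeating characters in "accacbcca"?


Input: "accacbcca"
Scanning for longest run:
  Position 1 ('c'): new char, reset run to 1
  Position 2 ('c'): continues run of 'c', length=2
  Position 3 ('a'): new char, reset run to 1
  Position 4 ('c'): new char, reset run to 1
  Position 5 ('b'): new char, reset run to 1
  Position 6 ('c'): new char, reset run to 1
  Position 7 ('c'): continues run of 'c', length=2
  Position 8 ('a'): new char, reset run to 1
Longest run: 'c' with length 2

2


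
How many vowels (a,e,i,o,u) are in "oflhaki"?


Input: oflhaki
Checking each character:
  'o' at position 0: vowel (running total: 1)
  'f' at position 1: consonant
  'l' at position 2: consonant
  'h' at position 3: consonant
  'a' at position 4: vowel (running total: 2)
  'k' at position 5: consonant
  'i' at position 6: vowel (running total: 3)
Total vowels: 3

3


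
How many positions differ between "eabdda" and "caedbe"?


Comparing "eabdda" and "caedbe" position by position:
  Position 0: 'e' vs 'c' => DIFFER
  Position 1: 'a' vs 'a' => same
  Position 2: 'b' vs 'e' => DIFFER
  Position 3: 'd' vs 'd' => same
  Position 4: 'd' vs 'b' => DIFFER
  Position 5: 'a' vs 'e' => DIFFER
Positions that differ: 4

4


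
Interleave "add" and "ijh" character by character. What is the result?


Interleaving "add" and "ijh":
  Position 0: 'a' from first, 'i' from second => "ai"
  Position 1: 'd' from first, 'j' from second => "dj"
  Position 2: 'd' from first, 'h' from second => "dh"
Result: aidjdh

aidjdh


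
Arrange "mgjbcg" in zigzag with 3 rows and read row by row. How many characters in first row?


Zigzag "mgjbcg" into 3 rows:
Placing characters:
  'm' => row 0
  'g' => row 1
  'j' => row 2
  'b' => row 1
  'c' => row 0
  'g' => row 1
Rows:
  Row 0: "mc"
  Row 1: "gbg"
  Row 2: "j"
First row length: 2

2


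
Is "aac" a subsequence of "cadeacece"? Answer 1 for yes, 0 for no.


Check if "aac" is a subsequence of "cadeacece"
Greedy scan:
  Position 0 ('c'): no match needed
  Position 1 ('a'): matches sub[0] = 'a'
  Position 2 ('d'): no match needed
  Position 3 ('e'): no match needed
  Position 4 ('a'): matches sub[1] = 'a'
  Position 5 ('c'): matches sub[2] = 'c'
  Position 6 ('e'): no match needed
  Position 7 ('c'): no match needed
  Position 8 ('e'): no match needed
All 3 characters matched => is a subsequence

1


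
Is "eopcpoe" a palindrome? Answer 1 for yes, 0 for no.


Input: eopcpoe
Reversed: eopcpoe
  Compare pos 0 ('e') with pos 6 ('e'): match
  Compare pos 1 ('o') with pos 5 ('o'): match
  Compare pos 2 ('p') with pos 4 ('p'): match
Result: palindrome

1


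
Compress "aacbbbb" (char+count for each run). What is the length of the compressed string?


Input: aacbbbb
Runs:
  'a' x 2 => "a2"
  'c' x 1 => "c1"
  'b' x 4 => "b4"
Compressed: "a2c1b4"
Compressed length: 6

6


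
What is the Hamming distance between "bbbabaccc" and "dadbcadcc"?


Comparing "bbbabaccc" and "dadbcadcc" position by position:
  Position 0: 'b' vs 'd' => differ
  Position 1: 'b' vs 'a' => differ
  Position 2: 'b' vs 'd' => differ
  Position 3: 'a' vs 'b' => differ
  Position 4: 'b' vs 'c' => differ
  Position 5: 'a' vs 'a' => same
  Position 6: 'c' vs 'd' => differ
  Position 7: 'c' vs 'c' => same
  Position 8: 'c' vs 'c' => same
Total differences (Hamming distance): 6

6


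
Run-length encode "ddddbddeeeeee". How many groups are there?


Input: ddddbddeeeeee
Scanning for consecutive runs:
  Group 1: 'd' x 4 (positions 0-3)
  Group 2: 'b' x 1 (positions 4-4)
  Group 3: 'd' x 2 (positions 5-6)
  Group 4: 'e' x 6 (positions 7-12)
Total groups: 4

4


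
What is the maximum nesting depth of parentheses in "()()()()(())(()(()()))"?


Input: "()()()()(())(()(()()))"
Tracking depth:
  Position 0 '(': depth becomes 1
  Position 1 ')': depth becomes 0
  Position 2 '(': depth becomes 1
  Position 3 ')': depth becomes 0
  Position 4 '(': depth becomes 1
  Position 5 ')': depth becomes 0
  Position 6 '(': depth becomes 1
  Position 7 ')': depth becomes 0
  Position 8 '(': depth becomes 1
  Position 9 '(': depth becomes 2
  Position 10 ')': depth becomes 1
  Position 11 ')': depth becomes 0
  Position 12 '(': depth becomes 1
  Position 13 '(': depth becomes 2
  Position 14 ')': depth becomes 1
  Position 15 '(': depth becomes 2
  Position 16 '(': depth becomes 3
  Position 17 ')': depth becomes 2
  Position 18 '(': depth becomes 3
  Position 19 ')': depth becomes 2
  Position 20 ')': depth becomes 1
  Position 21 ')': depth becomes 0
Maximum depth reached: 3

3
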